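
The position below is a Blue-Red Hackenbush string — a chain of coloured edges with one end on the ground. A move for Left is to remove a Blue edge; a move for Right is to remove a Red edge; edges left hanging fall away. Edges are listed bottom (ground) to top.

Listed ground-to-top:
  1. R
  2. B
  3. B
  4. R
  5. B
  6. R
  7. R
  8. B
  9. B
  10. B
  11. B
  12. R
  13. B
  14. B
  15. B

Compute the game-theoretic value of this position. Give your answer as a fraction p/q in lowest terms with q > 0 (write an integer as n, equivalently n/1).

-5649/16384

Prefix values for R B B R B R R B B B B R B B B via {L|R} + simplicity:
R: Left { · }, Right { 0 } ⇒ simplest -1
RB: Left { -1 }, Right { 0 } ⇒ simplest -1/2
RBB: Left { -1, -1/2 }, Right { 0 } ⇒ simplest -1/4
RBBR: Left { -1, -1/2 }, Right { -1/4, 0 } ⇒ simplest -3/8
RBBRB: Left { -1, -1/2, -3/8 }, Right { -1/4, 0 } ⇒ simplest -5/16
RBBRBR: Left { -1, -1/2, -3/8 }, Right { -5/16, -1/4, 0 } ⇒ simplest -11/32
RBBRBRR: Left { -1, -1/2, -3/8 }, Right { -11/32, -5/16, -1/4, 0 } ⇒ simplest -23/64
RBBRBRRB: Left { -1, -1/2, -3/8, -23/64 }, Right { -11/32, -5/16, -1/4, 0 } ⇒ simplest -45/128
RBBRBRRBB: Left { -1, -1/2, -3/8, -23/64, -45/128 }, Right { -11/32, -5/16, -1/4, 0 } ⇒ simplest -89/256
RBBRBRRBBB: Left { -1, -1/2, -3/8, -23/64, -45/128, -89/256 }, Right { -11/32, -5/16, -1/4, 0 } ⇒ simplest -177/512
RBBRBRRBBBB: Left { -1, -1/2, -3/8, -23/64, -45/128, -89/256, -177/512 }, Right { -11/32, -5/16, -1/4, 0 } ⇒ simplest -353/1024
RBBRBRRBBBBR: Left { -1, -1/2, -3/8, -23/64, -45/128, -89/256, -177/512 }, Right { -353/1024, -11/32, -5/16, -1/4, 0 } ⇒ simplest -707/2048
RBBRBRRBBBBRB: Left { -1, -1/2, -3/8, -23/64, -45/128, -89/256, -177/512, -707/2048 }, Right { -353/1024, -11/32, -5/16, -1/4, 0 } ⇒ simplest -1413/4096
RBBRBRRBBBBRBB: Left { -1, -1/2, -3/8, -23/64, -45/128, -89/256, -177/512, -707/2048, -1413/4096 }, Right { -353/1024, -11/32, -5/16, -1/4, 0 } ⇒ simplest -2825/8192
RBBRBRRBBBBRBBB: Left { -1, -1/2, -3/8, -23/64, -45/128, -89/256, -177/512, -707/2048, -1413/4096, -2825/8192 }, Right { -353/1024, -11/32, -5/16, -1/4, 0 } ⇒ simplest -5649/16384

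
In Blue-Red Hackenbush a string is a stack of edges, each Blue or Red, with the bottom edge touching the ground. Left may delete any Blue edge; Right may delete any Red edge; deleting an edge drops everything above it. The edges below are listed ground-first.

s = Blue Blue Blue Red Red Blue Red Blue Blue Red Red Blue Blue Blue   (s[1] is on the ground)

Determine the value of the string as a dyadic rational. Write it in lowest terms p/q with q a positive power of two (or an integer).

4815/2048

Recurse on prefixes of the 14-edge string Blue Blue Blue Red Red Blue Red Blue Blue Red Red Blue Blue Blue:
1 of 14 · B · max L 0 · min R +∞ ⇒ 1
2 of 14 · BB · max L 1 · min R +∞ ⇒ 2
3 of 14 · BBB · max L 2 · min R +∞ ⇒ 3
4 of 14 · BBBR · max L 2 · min R 3 ⇒ 5/2
5 of 14 · BBBRR · max L 2 · min R 5/2 ⇒ 9/4
6 of 14 · BBBRRB · max L 9/4 · min R 5/2 ⇒ 19/8
7 of 14 · BBBRRBR · max L 9/4 · min R 19/8 ⇒ 37/16
8 of 14 · BBBRRBRB · max L 37/16 · min R 19/8 ⇒ 75/32
9 of 14 · BBBRRBRBB · max L 75/32 · min R 19/8 ⇒ 151/64
10 of 14 · BBBRRBRBBR · max L 75/32 · min R 151/64 ⇒ 301/128
11 of 14 · BBBRRBRBBRR · max L 75/32 · min R 301/128 ⇒ 601/256
12 of 14 · BBBRRBRBBRRB · max L 601/256 · min R 301/128 ⇒ 1203/512
13 of 14 · BBBRRBRBBRRBB · max L 1203/512 · min R 301/128 ⇒ 2407/1024
14 of 14 · BBBRRBRBBRRBBB · max L 2407/1024 · min R 301/128 ⇒ 4815/2048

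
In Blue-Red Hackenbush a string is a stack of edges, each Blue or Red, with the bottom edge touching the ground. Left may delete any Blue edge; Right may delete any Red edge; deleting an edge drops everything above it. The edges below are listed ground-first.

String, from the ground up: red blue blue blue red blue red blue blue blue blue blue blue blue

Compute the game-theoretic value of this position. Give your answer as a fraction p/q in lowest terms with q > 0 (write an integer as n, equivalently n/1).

step 1: add red to get r; options L={ — } R={ 0 } — -1
step 2: add blue to get rb; options L={ -1 } R={ 0 } — -1/2
step 3: add blue to get rbb; options L={ -1; -1/2 } R={ 0 } — -1/4
step 4: add blue to get rbbb; options L={ -1; -1/2; -1/4 } R={ 0 } — -1/8
step 5: add red to get rbbbr; options L={ -1; -1/2; -1/4 } R={ -1/8; 0 } — -3/16
step 6: add blue to get rbbbrb; options L={ -1; -1/2; -1/4; -3/16 } R={ -1/8; 0 } — -5/32
step 7: add red to get rbbbrbr; options L={ -1; -1/2; -1/4; -3/16 } R={ -5/32; -1/8; 0 } — -11/64
step 8: add blue to get rbbbrbrb; options L={ -1; -1/2; -1/4; -3/16; -11/64 } R={ -5/32; -1/8; 0 } — -21/128
step 9: add blue to get rbbbrbrbb; options L={ -1; -1/2; -1/4; -3/16; -11/64; -21/128 } R={ -5/32; -1/8; 0 } — -41/256
step 10: add blue to get rbbbrbrbbb; options L={ -1; -1/2; -1/4; -3/16; -11/64; -21/128; -41/256 } R={ -5/32; -1/8; 0 } — -81/512
step 11: add blue to get rbbbrbrbbbb; options L={ -1; -1/2; -1/4; -3/16; -11/64; -21/128; -41/256; -81/512 } R={ -5/32; -1/8; 0 } — -161/1024
step 12: add blue to get rbbbrbrbbbbb; options L={ -1; -1/2; -1/4; -3/16; -11/64; -21/128; -41/256; -81/512; -161/1024 } R={ -5/32; -1/8; 0 } — -321/2048
step 13: add blue to get rbbbrbrbbbbbb; options L={ -1; -1/2; -1/4; -3/16; -11/64; -21/128; -41/256; -81/512; -161/1024; -321/2048 } R={ -5/32; -1/8; 0 } — -641/4096
step 14: add blue to get rbbbrbrbbbbbbb; options L={ -1; -1/2; -1/4; -3/16; -11/64; -21/128; -41/256; -81/512; -161/1024; -321/2048; -641/4096 } R={ -5/32; -1/8; 0 } — -1281/8192

-1281/8192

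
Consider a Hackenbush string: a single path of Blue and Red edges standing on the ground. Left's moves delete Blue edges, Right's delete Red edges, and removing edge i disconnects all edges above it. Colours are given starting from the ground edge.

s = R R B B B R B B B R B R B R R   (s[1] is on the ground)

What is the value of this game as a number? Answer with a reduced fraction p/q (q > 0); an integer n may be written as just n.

Build g(s[:k]) for k = 1..15, string s = R R B B B R B B B R B R B R R.
step 1: add R to get R; options L={ (no moves) } R={ 0 } -> -1
step 2: add R to get RR; options L={ (no moves) } R={ -1 0 } -> -2
step 3: add B to get RRB; options L={ -2 } R={ -1 0 } -> -3/2
step 4: add B to get RRBB; options L={ -2 -3/2 } R={ -1 0 } -> -5/4
step 5: add B to get RRBBB; options L={ -2 -3/2 -5/4 } R={ -1 0 } -> -9/8
step 6: add R to get RRBBBR; options L={ -2 -3/2 -5/4 } R={ -9/8 -1 0 } -> -19/16
step 7: add B to get RRBBBRB; options L={ -2 -3/2 -5/4 -19/16 } R={ -9/8 -1 0 } -> -37/32
step 8: add B to get RRBBBRBB; options L={ -2 -3/2 -5/4 -19/16 -37/32 } R={ -9/8 -1 0 } -> -73/64
step 9: add B to get RRBBBRBBB; options L={ -2 -3/2 -5/4 -19/16 -37/32 -73/64 } R={ -9/8 -1 0 } -> -145/128
step 10: add R to get RRBBBRBBBR; options L={ -2 -3/2 -5/4 -19/16 -37/32 -73/64 } R={ -145/128 -9/8 -1 0 } -> -291/256
step 11: add B to get RRBBBRBBBRB; options L={ -2 -3/2 -5/4 -19/16 -37/32 -73/64 -291/256 } R={ -145/128 -9/8 -1 0 } -> -581/512
step 12: add R to get RRBBBRBBBRBR; options L={ -2 -3/2 -5/4 -19/16 -37/32 -73/64 -291/256 } R={ -581/512 -145/128 -9/8 -1 0 } -> -1163/1024
step 13: add B to get RRBBBRBBBRBRB; options L={ -2 -3/2 -5/4 -19/16 -37/32 -73/64 -291/256 -1163/1024 } R={ -581/512 -145/128 -9/8 -1 0 } -> -2325/2048
step 14: add R to get RRBBBRBBBRBRBR; options L={ -2 -3/2 -5/4 -19/16 -37/32 -73/64 -291/256 -1163/1024 } R={ -2325/2048 -581/512 -145/128 -9/8 -1 0 } -> -4651/4096
step 15: add R to get RRBBBRBBBRBRBRR; options L={ -2 -3/2 -5/4 -19/16 -37/32 -73/64 -291/256 -1163/1024 } R={ -4651/4096 -2325/2048 -581/512 -145/128 -9/8 -1 0 } -> -9303/8192

-9303/8192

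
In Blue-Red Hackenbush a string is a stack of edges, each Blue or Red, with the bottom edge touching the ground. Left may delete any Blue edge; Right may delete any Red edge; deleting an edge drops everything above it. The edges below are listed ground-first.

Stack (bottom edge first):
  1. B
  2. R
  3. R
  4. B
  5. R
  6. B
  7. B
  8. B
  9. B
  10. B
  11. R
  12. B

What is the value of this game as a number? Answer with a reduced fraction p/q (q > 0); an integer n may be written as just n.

763/2048

Build g(s[:k]) for k = 1..12, string s = B R R B R B B B B B R B.
1 of 12 · B · max L 0 · min R +∞ -> 1
2 of 12 · BR · max L 0 · min R 1 -> 1/2
3 of 12 · BRR · max L 0 · min R 1/2 -> 1/4
4 of 12 · BRRB · max L 1/4 · min R 1/2 -> 3/8
5 of 12 · BRRBR · max L 1/4 · min R 3/8 -> 5/16
6 of 12 · BRRBRB · max L 5/16 · min R 3/8 -> 11/32
7 of 12 · BRRBRBB · max L 11/32 · min R 3/8 -> 23/64
8 of 12 · BRRBRBBB · max L 23/64 · min R 3/8 -> 47/128
9 of 12 · BRRBRBBBB · max L 47/128 · min R 3/8 -> 95/256
10 of 12 · BRRBRBBBBB · max L 95/256 · min R 3/8 -> 191/512
11 of 12 · BRRBRBBBBBR · max L 95/256 · min R 191/512 -> 381/1024
12 of 12 · BRRBRBBBBBRB · max L 381/1024 · min R 191/512 -> 763/2048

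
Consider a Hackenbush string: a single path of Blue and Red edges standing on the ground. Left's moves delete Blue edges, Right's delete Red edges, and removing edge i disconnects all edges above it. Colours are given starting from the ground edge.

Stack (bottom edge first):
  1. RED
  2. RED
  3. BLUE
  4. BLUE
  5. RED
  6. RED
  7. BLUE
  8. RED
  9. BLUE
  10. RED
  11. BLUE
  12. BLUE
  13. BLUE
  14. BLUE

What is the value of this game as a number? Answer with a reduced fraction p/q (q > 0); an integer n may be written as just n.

-5793/4096

R: Left { ∅ }, Right { 0 } = simplest -1
RR: Left { ∅ }, Right { -1; 0 } = simplest -2
RRB: Left { -2 }, Right { -1; 0 } = simplest -3/2
RRBB: Left { -2; -3/2 }, Right { -1; 0 } = simplest -5/4
RRBBR: Left { -2; -3/2 }, Right { -5/4; -1; 0 } = simplest -11/8
RRBBRR: Left { -2; -3/2 }, Right { -11/8; -5/4; -1; 0 } = simplest -23/16
RRBBRRB: Left { -2; -3/2; -23/16 }, Right { -11/8; -5/4; -1; 0 } = simplest -45/32
RRBBRRBR: Left { -2; -3/2; -23/16 }, Right { -45/32; -11/8; -5/4; -1; 0 } = simplest -91/64
RRBBRRBRB: Left { -2; -3/2; -23/16; -91/64 }, Right { -45/32; -11/8; -5/4; -1; 0 } = simplest -181/128
RRBBRRBRBR: Left { -2; -3/2; -23/16; -91/64 }, Right { -181/128; -45/32; -11/8; -5/4; -1; 0 } = simplest -363/256
RRBBRRBRBRB: Left { -2; -3/2; -23/16; -91/64; -363/256 }, Right { -181/128; -45/32; -11/8; -5/4; -1; 0 } = simplest -725/512
RRBBRRBRBRBB: Left { -2; -3/2; -23/16; -91/64; -363/256; -725/512 }, Right { -181/128; -45/32; -11/8; -5/4; -1; 0 } = simplest -1449/1024
RRBBRRBRBRBBB: Left { -2; -3/2; -23/16; -91/64; -363/256; -725/512; -1449/1024 }, Right { -181/128; -45/32; -11/8; -5/4; -1; 0 } = simplest -2897/2048
RRBBRRBRBRBBBB: Left { -2; -3/2; -23/16; -91/64; -363/256; -725/512; -1449/1024; -2897/2048 }, Right { -181/128; -45/32; -11/8; -5/4; -1; 0 } = simplest -5793/4096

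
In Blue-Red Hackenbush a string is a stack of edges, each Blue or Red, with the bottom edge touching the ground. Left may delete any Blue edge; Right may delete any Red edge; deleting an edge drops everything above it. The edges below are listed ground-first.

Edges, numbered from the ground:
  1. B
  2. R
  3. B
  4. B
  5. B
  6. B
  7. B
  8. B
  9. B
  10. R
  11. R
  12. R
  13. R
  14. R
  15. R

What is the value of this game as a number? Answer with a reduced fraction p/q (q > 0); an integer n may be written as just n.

Recurse on prefixes of the 15-edge string B R B B B B B B B R R R R R R:
edge 1 of 15 (B): { 0 |  } → 1
edge 2 of 15 (R): { 0 | 1 } → 1/2
edge 3 of 15 (B): { 0, 1/2 | 1 } → 3/4
edge 4 of 15 (B): { 0, 1/2, 3/4 | 1 } → 7/8
edge 5 of 15 (B): { 0, 1/2, 3/4, 7/8 | 1 } → 15/16
edge 6 of 15 (B): { 0, 1/2, 3/4, 7/8, 15/16 | 1 } → 31/32
edge 7 of 15 (B): { 0, 1/2, 3/4, 7/8, 15/16, 31/32 | 1 } → 63/64
edge 8 of 15 (B): { 0, 1/2, 3/4, 7/8, 15/16, 31/32, 63/64 | 1 } → 127/128
edge 9 of 15 (B): { 0, 1/2, 3/4, 7/8, 15/16, 31/32, 63/64, 127/128 | 1 } → 255/256
edge 10 of 15 (R): { 0, 1/2, 3/4, 7/8, 15/16, 31/32, 63/64, 127/128 | 255/256, 1 } → 509/512
edge 11 of 15 (R): { 0, 1/2, 3/4, 7/8, 15/16, 31/32, 63/64, 127/128 | 509/512, 255/256, 1 } → 1017/1024
edge 12 of 15 (R): { 0, 1/2, 3/4, 7/8, 15/16, 31/32, 63/64, 127/128 | 1017/1024, 509/512, 255/256, 1 } → 2033/2048
edge 13 of 15 (R): { 0, 1/2, 3/4, 7/8, 15/16, 31/32, 63/64, 127/128 | 2033/2048, 1017/1024, 509/512, 255/256, 1 } → 4065/4096
edge 14 of 15 (R): { 0, 1/2, 3/4, 7/8, 15/16, 31/32, 63/64, 127/128 | 4065/4096, 2033/2048, 1017/1024, 509/512, 255/256, 1 } → 8129/8192
edge 15 of 15 (R): { 0, 1/2, 3/4, 7/8, 15/16, 31/32, 63/64, 127/128 | 8129/8192, 4065/4096, 2033/2048, 1017/1024, 509/512, 255/256, 1 } → 16257/16384

16257/16384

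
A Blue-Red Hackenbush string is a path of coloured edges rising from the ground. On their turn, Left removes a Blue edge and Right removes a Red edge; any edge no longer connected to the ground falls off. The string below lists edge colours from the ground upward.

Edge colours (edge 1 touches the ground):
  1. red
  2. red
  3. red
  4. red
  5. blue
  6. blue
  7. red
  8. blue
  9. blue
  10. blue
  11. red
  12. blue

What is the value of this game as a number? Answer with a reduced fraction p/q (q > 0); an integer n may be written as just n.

value(r) = {  | 0 } => -1
value(rr) = {  | -1; 0 } => -2
value(rrr) = {  | -2; -1; 0 } => -3
value(rrrr) = {  | -3; -2; -1; 0 } => -4
value(rrrrb) = { -4 | -3; -2; -1; 0 } => -7/2
value(rrrrbb) = { -4; -7/2 | -3; -2; -1; 0 } => -13/4
value(rrrrbbr) = { -4; -7/2 | -13/4; -3; -2; -1; 0 } => -27/8
value(rrrrbbrb) = { -4; -7/2; -27/8 | -13/4; -3; -2; -1; 0 } => -53/16
value(rrrrbbrbb) = { -4; -7/2; -27/8; -53/16 | -13/4; -3; -2; -1; 0 } => -105/32
value(rrrrbbrbbb) = { -4; -7/2; -27/8; -53/16; -105/32 | -13/4; -3; -2; -1; 0 } => -209/64
value(rrrrbbrbbbr) = { -4; -7/2; -27/8; -53/16; -105/32 | -209/64; -13/4; -3; -2; -1; 0 } => -419/128
value(rrrrbbrbbbrb) = { -4; -7/2; -27/8; -53/16; -105/32; -419/128 | -209/64; -13/4; -3; -2; -1; 0 } => -837/256

-837/256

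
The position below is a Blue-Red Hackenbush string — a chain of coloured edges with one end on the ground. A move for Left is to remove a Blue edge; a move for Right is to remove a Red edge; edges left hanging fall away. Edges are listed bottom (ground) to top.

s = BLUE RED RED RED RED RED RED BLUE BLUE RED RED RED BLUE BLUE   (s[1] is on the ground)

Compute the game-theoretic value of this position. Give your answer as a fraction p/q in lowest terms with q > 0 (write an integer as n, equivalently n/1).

edge 1 of 14 (BLUE): { 0 | none } — 1
edge 2 of 14 (RED): { 0 | 1 } — 1/2
edge 3 of 14 (RED): { 0 | 1/2,1 } — 1/4
edge 4 of 14 (RED): { 0 | 1/4,1/2,1 } — 1/8
edge 5 of 14 (RED): { 0 | 1/8,1/4,1/2,1 } — 1/16
edge 6 of 14 (RED): { 0 | 1/16,1/8,1/4,1/2,1 } — 1/32
edge 7 of 14 (RED): { 0 | 1/32,1/16,1/8,1/4,1/2,1 } — 1/64
edge 8 of 14 (BLUE): { 0,1/64 | 1/32,1/16,1/8,1/4,1/2,1 } — 3/128
edge 9 of 14 (BLUE): { 0,1/64,3/128 | 1/32,1/16,1/8,1/4,1/2,1 } — 7/256
edge 10 of 14 (RED): { 0,1/64,3/128 | 7/256,1/32,1/16,1/8,1/4,1/2,1 } — 13/512
edge 11 of 14 (RED): { 0,1/64,3/128 | 13/512,7/256,1/32,1/16,1/8,1/4,1/2,1 } — 25/1024
edge 12 of 14 (RED): { 0,1/64,3/128 | 25/1024,13/512,7/256,1/32,1/16,1/8,1/4,1/2,1 } — 49/2048
edge 13 of 14 (BLUE): { 0,1/64,3/128,49/2048 | 25/1024,13/512,7/256,1/32,1/16,1/8,1/4,1/2,1 } — 99/4096
edge 14 of 14 (BLUE): { 0,1/64,3/128,49/2048,99/4096 | 25/1024,13/512,7/256,1/32,1/16,1/8,1/4,1/2,1 } — 199/8192

199/8192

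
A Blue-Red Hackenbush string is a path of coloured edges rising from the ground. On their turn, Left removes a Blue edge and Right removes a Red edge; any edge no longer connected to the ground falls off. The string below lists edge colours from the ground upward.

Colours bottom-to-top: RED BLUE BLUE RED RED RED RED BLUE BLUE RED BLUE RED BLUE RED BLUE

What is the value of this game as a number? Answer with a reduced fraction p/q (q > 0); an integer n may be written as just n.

Recurse on prefixes of the 15-edge string RED BLUE BLUE RED RED RED RED BLUE BLUE RED BLUE RED BLUE RED BLUE:
R: Left { ∅ }, Right { 0 } -> simplest -1
RB: Left { -1 }, Right { 0 } -> simplest -1/2
RBB: Left { -1; -1/2 }, Right { 0 } -> simplest -1/4
RBBR: Left { -1; -1/2 }, Right { -1/4; 0 } -> simplest -3/8
RBBRR: Left { -1; -1/2 }, Right { -3/8; -1/4; 0 } -> simplest -7/16
RBBRRR: Left { -1; -1/2 }, Right { -7/16; -3/8; -1/4; 0 } -> simplest -15/32
RBBRRRR: Left { -1; -1/2 }, Right { -15/32; -7/16; -3/8; -1/4; 0 } -> simplest -31/64
RBBRRRRB: Left { -1; -1/2; -31/64 }, Right { -15/32; -7/16; -3/8; -1/4; 0 } -> simplest -61/128
RBBRRRRBB: Left { -1; -1/2; -31/64; -61/128 }, Right { -15/32; -7/16; -3/8; -1/4; 0 } -> simplest -121/256
RBBRRRRBBR: Left { -1; -1/2; -31/64; -61/128 }, Right { -121/256; -15/32; -7/16; -3/8; -1/4; 0 } -> simplest -243/512
RBBRRRRBBRB: Left { -1; -1/2; -31/64; -61/128; -243/512 }, Right { -121/256; -15/32; -7/16; -3/8; -1/4; 0 } -> simplest -485/1024
RBBRRRRBBRBR: Left { -1; -1/2; -31/64; -61/128; -243/512 }, Right { -485/1024; -121/256; -15/32; -7/16; -3/8; -1/4; 0 } -> simplest -971/2048
RBBRRRRBBRBRB: Left { -1; -1/2; -31/64; -61/128; -243/512; -971/2048 }, Right { -485/1024; -121/256; -15/32; -7/16; -3/8; -1/4; 0 } -> simplest -1941/4096
RBBRRRRBBRBRBR: Left { -1; -1/2; -31/64; -61/128; -243/512; -971/2048 }, Right { -1941/4096; -485/1024; -121/256; -15/32; -7/16; -3/8; -1/4; 0 } -> simplest -3883/8192
RBBRRRRBBRBRBRB: Left { -1; -1/2; -31/64; -61/128; -243/512; -971/2048; -3883/8192 }, Right { -1941/4096; -485/1024; -121/256; -15/32; -7/16; -3/8; -1/4; 0 } -> simplest -7765/16384

-7765/16384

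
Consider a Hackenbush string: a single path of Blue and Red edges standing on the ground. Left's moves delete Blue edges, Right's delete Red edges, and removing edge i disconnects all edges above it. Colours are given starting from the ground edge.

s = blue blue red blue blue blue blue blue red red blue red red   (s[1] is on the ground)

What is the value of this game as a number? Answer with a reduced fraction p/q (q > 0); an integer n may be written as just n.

Build val(s[:k]) for k = 1..13, string s = blue blue red blue blue blue blue blue red red blue red red.
step 1: add blue to get b; options L={ 0 } R={ none } -> 1
step 2: add blue to get bb; options L={ 0 1 } R={ none } -> 2
step 3: add red to get bbr; options L={ 0 1 } R={ 2 } -> 3/2
step 4: add blue to get bbrb; options L={ 0 1 3/2 } R={ 2 } -> 7/4
step 5: add blue to get bbrbb; options L={ 0 1 3/2 7/4 } R={ 2 } -> 15/8
step 6: add blue to get bbrbbb; options L={ 0 1 3/2 7/4 15/8 } R={ 2 } -> 31/16
step 7: add blue to get bbrbbbb; options L={ 0 1 3/2 7/4 15/8 31/16 } R={ 2 } -> 63/32
step 8: add blue to get bbrbbbbb; options L={ 0 1 3/2 7/4 15/8 31/16 63/32 } R={ 2 } -> 127/64
step 9: add red to get bbrbbbbbr; options L={ 0 1 3/2 7/4 15/8 31/16 63/32 } R={ 127/64 2 } -> 253/128
step 10: add red to get bbrbbbbbrr; options L={ 0 1 3/2 7/4 15/8 31/16 63/32 } R={ 253/128 127/64 2 } -> 505/256
step 11: add blue to get bbrbbbbbrrb; options L={ 0 1 3/2 7/4 15/8 31/16 63/32 505/256 } R={ 253/128 127/64 2 } -> 1011/512
step 12: add red to get bbrbbbbbrrbr; options L={ 0 1 3/2 7/4 15/8 31/16 63/32 505/256 } R={ 1011/512 253/128 127/64 2 } -> 2021/1024
step 13: add red to get bbrbbbbbrrbrr; options L={ 0 1 3/2 7/4 15/8 31/16 63/32 505/256 } R={ 2021/1024 1011/512 253/128 127/64 2 } -> 4041/2048

4041/2048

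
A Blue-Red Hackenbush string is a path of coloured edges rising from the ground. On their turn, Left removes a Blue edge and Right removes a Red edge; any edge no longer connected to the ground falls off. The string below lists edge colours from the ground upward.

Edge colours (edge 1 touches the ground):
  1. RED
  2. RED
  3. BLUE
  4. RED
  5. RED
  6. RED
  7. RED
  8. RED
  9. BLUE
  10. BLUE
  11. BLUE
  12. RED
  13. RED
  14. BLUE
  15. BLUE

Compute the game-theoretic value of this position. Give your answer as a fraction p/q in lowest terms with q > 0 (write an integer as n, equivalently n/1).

Recurse on prefixes of the 15-edge string RED RED BLUE RED RED RED RED RED BLUE BLUE BLUE RED RED BLUE BLUE:
edge 1 of 15 (RED): { none | 0 } ⇒ -1
edge 2 of 15 (RED): { none | -1,0 } ⇒ -2
edge 3 of 15 (BLUE): { -2 | -1,0 } ⇒ -3/2
edge 4 of 15 (RED): { -2 | -3/2,-1,0 } ⇒ -7/4
edge 5 of 15 (RED): { -2 | -7/4,-3/2,-1,0 } ⇒ -15/8
edge 6 of 15 (RED): { -2 | -15/8,-7/4,-3/2,-1,0 } ⇒ -31/16
edge 7 of 15 (RED): { -2 | -31/16,-15/8,-7/4,-3/2,-1,0 } ⇒ -63/32
edge 8 of 15 (RED): { -2 | -63/32,-31/16,-15/8,-7/4,-3/2,-1,0 } ⇒ -127/64
edge 9 of 15 (BLUE): { -2,-127/64 | -63/32,-31/16,-15/8,-7/4,-3/2,-1,0 } ⇒ -253/128
edge 10 of 15 (BLUE): { -2,-127/64,-253/128 | -63/32,-31/16,-15/8,-7/4,-3/2,-1,0 } ⇒ -505/256
edge 11 of 15 (BLUE): { -2,-127/64,-253/128,-505/256 | -63/32,-31/16,-15/8,-7/4,-3/2,-1,0 } ⇒ -1009/512
edge 12 of 15 (RED): { -2,-127/64,-253/128,-505/256 | -1009/512,-63/32,-31/16,-15/8,-7/4,-3/2,-1,0 } ⇒ -2019/1024
edge 13 of 15 (RED): { -2,-127/64,-253/128,-505/256 | -2019/1024,-1009/512,-63/32,-31/16,-15/8,-7/4,-3/2,-1,0 } ⇒ -4039/2048
edge 14 of 15 (BLUE): { -2,-127/64,-253/128,-505/256,-4039/2048 | -2019/1024,-1009/512,-63/32,-31/16,-15/8,-7/4,-3/2,-1,0 } ⇒ -8077/4096
edge 15 of 15 (BLUE): { -2,-127/64,-253/128,-505/256,-4039/2048,-8077/4096 | -2019/1024,-1009/512,-63/32,-31/16,-15/8,-7/4,-3/2,-1,0 } ⇒ -16153/8192

-16153/8192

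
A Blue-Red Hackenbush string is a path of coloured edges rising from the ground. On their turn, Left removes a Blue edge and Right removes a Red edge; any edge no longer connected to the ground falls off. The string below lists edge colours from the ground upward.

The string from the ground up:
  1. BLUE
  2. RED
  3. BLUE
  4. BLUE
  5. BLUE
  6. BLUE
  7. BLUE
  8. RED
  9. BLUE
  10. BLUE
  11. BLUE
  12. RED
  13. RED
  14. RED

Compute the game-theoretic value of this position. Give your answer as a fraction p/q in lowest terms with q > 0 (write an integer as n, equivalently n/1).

Recurse on prefixes of the 14-edge string BLUE RED BLUE BLUE BLUE BLUE BLUE RED BLUE BLUE BLUE RED RED RED:
val_1 [B]  L=[0]  R=[]  => 1
val_2 [BR]  L=[0]  R=[1]  => 1/2
val_3 [BRB]  L=[0 1/2]  R=[1]  => 3/4
val_4 [BRBB]  L=[0 1/2 3/4]  R=[1]  => 7/8
val_5 [BRBBB]  L=[0 1/2 3/4 7/8]  R=[1]  => 15/16
val_6 [BRBBBB]  L=[0 1/2 3/4 7/8 15/16]  R=[1]  => 31/32
val_7 [BRBBBBB]  L=[0 1/2 3/4 7/8 15/16 31/32]  R=[1]  => 63/64
val_8 [BRBBBBBR]  L=[0 1/2 3/4 7/8 15/16 31/32]  R=[63/64 1]  => 125/128
val_9 [BRBBBBBRB]  L=[0 1/2 3/4 7/8 15/16 31/32 125/128]  R=[63/64 1]  => 251/256
val_10 [BRBBBBBRBB]  L=[0 1/2 3/4 7/8 15/16 31/32 125/128 251/256]  R=[63/64 1]  => 503/512
val_11 [BRBBBBBRBBB]  L=[0 1/2 3/4 7/8 15/16 31/32 125/128 251/256 503/512]  R=[63/64 1]  => 1007/1024
val_12 [BRBBBBBRBBBR]  L=[0 1/2 3/4 7/8 15/16 31/32 125/128 251/256 503/512]  R=[1007/1024 63/64 1]  => 2013/2048
val_13 [BRBBBBBRBBBRR]  L=[0 1/2 3/4 7/8 15/16 31/32 125/128 251/256 503/512]  R=[2013/2048 1007/1024 63/64 1]  => 4025/4096
val_14 [BRBBBBBRBBBRRR]  L=[0 1/2 3/4 7/8 15/16 31/32 125/128 251/256 503/512]  R=[4025/4096 2013/2048 1007/1024 63/64 1]  => 8049/8192

8049/8192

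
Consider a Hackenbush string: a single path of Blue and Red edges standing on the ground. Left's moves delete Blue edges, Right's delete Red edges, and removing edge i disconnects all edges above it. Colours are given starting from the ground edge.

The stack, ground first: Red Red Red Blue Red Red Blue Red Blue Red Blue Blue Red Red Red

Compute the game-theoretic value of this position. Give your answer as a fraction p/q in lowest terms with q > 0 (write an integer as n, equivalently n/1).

Recurse on prefixes of the 15-edge string Red Red Red Blue Red Red Blue Red Blue Red Blue Blue Red Red Red:
step 1: add Red to get R; options L={ · } R={ 0 } — -1
step 2: add Red to get RR; options L={ · } R={ -1; 0 } — -2
step 3: add Red to get RRR; options L={ · } R={ -2; -1; 0 } — -3
step 4: add Blue to get RRRB; options L={ -3 } R={ -2; -1; 0 } — -5/2
step 5: add Red to get RRRBR; options L={ -3 } R={ -5/2; -2; -1; 0 } — -11/4
step 6: add Red to get RRRBRR; options L={ -3 } R={ -11/4; -5/2; -2; -1; 0 } — -23/8
step 7: add Blue to get RRRBRRB; options L={ -3; -23/8 } R={ -11/4; -5/2; -2; -1; 0 } — -45/16
step 8: add Red to get RRRBRRBR; options L={ -3; -23/8 } R={ -45/16; -11/4; -5/2; -2; -1; 0 } — -91/32
step 9: add Blue to get RRRBRRBRB; options L={ -3; -23/8; -91/32 } R={ -45/16; -11/4; -5/2; -2; -1; 0 } — -181/64
step 10: add Red to get RRRBRRBRBR; options L={ -3; -23/8; -91/32 } R={ -181/64; -45/16; -11/4; -5/2; -2; -1; 0 } — -363/128
step 11: add Blue to get RRRBRRBRBRB; options L={ -3; -23/8; -91/32; -363/128 } R={ -181/64; -45/16; -11/4; -5/2; -2; -1; 0 } — -725/256
step 12: add Blue to get RRRBRRBRBRBB; options L={ -3; -23/8; -91/32; -363/128; -725/256 } R={ -181/64; -45/16; -11/4; -5/2; -2; -1; 0 } — -1449/512
step 13: add Red to get RRRBRRBRBRBBR; options L={ -3; -23/8; -91/32; -363/128; -725/256 } R={ -1449/512; -181/64; -45/16; -11/4; -5/2; -2; -1; 0 } — -2899/1024
step 14: add Red to get RRRBRRBRBRBBRR; options L={ -3; -23/8; -91/32; -363/128; -725/256 } R={ -2899/1024; -1449/512; -181/64; -45/16; -11/4; -5/2; -2; -1; 0 } — -5799/2048
step 15: add Red to get RRRBRRBRBRBBRRR; options L={ -3; -23/8; -91/32; -363/128; -725/256 } R={ -5799/2048; -2899/1024; -1449/512; -181/64; -45/16; -11/4; -5/2; -2; -1; 0 } — -11599/4096

-11599/4096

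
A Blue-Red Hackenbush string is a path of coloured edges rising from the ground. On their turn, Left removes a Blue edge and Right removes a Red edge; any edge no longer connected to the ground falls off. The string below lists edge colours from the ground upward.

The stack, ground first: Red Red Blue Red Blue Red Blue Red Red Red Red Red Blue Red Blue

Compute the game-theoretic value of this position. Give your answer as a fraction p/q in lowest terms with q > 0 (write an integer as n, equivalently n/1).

-13813/8192

step 1: add Red to get R; options L={ ∅ } R={ 0 } = -1
step 2: add Red to get RR; options L={ ∅ } R={ -1 0 } = -2
step 3: add Blue to get RRB; options L={ -2 } R={ -1 0 } = -3/2
step 4: add Red to get RRBR; options L={ -2 } R={ -3/2 -1 0 } = -7/4
step 5: add Blue to get RRBRB; options L={ -2 -7/4 } R={ -3/2 -1 0 } = -13/8
step 6: add Red to get RRBRBR; options L={ -2 -7/4 } R={ -13/8 -3/2 -1 0 } = -27/16
step 7: add Blue to get RRBRBRB; options L={ -2 -7/4 -27/16 } R={ -13/8 -3/2 -1 0 } = -53/32
step 8: add Red to get RRBRBRBR; options L={ -2 -7/4 -27/16 } R={ -53/32 -13/8 -3/2 -1 0 } = -107/64
step 9: add Red to get RRBRBRBRR; options L={ -2 -7/4 -27/16 } R={ -107/64 -53/32 -13/8 -3/2 -1 0 } = -215/128
step 10: add Red to get RRBRBRBRRR; options L={ -2 -7/4 -27/16 } R={ -215/128 -107/64 -53/32 -13/8 -3/2 -1 0 } = -431/256
step 11: add Red to get RRBRBRBRRRR; options L={ -2 -7/4 -27/16 } R={ -431/256 -215/128 -107/64 -53/32 -13/8 -3/2 -1 0 } = -863/512
step 12: add Red to get RRBRBRBRRRRR; options L={ -2 -7/4 -27/16 } R={ -863/512 -431/256 -215/128 -107/64 -53/32 -13/8 -3/2 -1 0 } = -1727/1024
step 13: add Blue to get RRBRBRBRRRRRB; options L={ -2 -7/4 -27/16 -1727/1024 } R={ -863/512 -431/256 -215/128 -107/64 -53/32 -13/8 -3/2 -1 0 } = -3453/2048
step 14: add Red to get RRBRBRBRRRRRBR; options L={ -2 -7/4 -27/16 -1727/1024 } R={ -3453/2048 -863/512 -431/256 -215/128 -107/64 -53/32 -13/8 -3/2 -1 0 } = -6907/4096
step 15: add Blue to get RRBRBRBRRRRRBRB; options L={ -2 -7/4 -27/16 -1727/1024 -6907/4096 } R={ -3453/2048 -863/512 -431/256 -215/128 -107/64 -53/32 -13/8 -3/2 -1 0 } = -13813/8192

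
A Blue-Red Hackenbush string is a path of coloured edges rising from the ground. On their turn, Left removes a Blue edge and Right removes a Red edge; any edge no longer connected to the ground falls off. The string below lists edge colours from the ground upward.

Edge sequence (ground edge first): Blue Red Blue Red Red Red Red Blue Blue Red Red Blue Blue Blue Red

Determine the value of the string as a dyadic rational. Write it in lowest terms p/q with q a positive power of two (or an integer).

v(B) = { 0 | (no moves) } ⇒ 1
v(BR) = { 0 | 1 } ⇒ 1/2
v(BRB) = { 0; 1/2 | 1 } ⇒ 3/4
v(BRBR) = { 0; 1/2 | 3/4; 1 } ⇒ 5/8
v(BRBRR) = { 0; 1/2 | 5/8; 3/4; 1 } ⇒ 9/16
v(BRBRRR) = { 0; 1/2 | 9/16; 5/8; 3/4; 1 } ⇒ 17/32
v(BRBRRRR) = { 0; 1/2 | 17/32; 9/16; 5/8; 3/4; 1 } ⇒ 33/64
v(BRBRRRRB) = { 0; 1/2; 33/64 | 17/32; 9/16; 5/8; 3/4; 1 } ⇒ 67/128
v(BRBRRRRBB) = { 0; 1/2; 33/64; 67/128 | 17/32; 9/16; 5/8; 3/4; 1 } ⇒ 135/256
v(BRBRRRRBBR) = { 0; 1/2; 33/64; 67/128 | 135/256; 17/32; 9/16; 5/8; 3/4; 1 } ⇒ 269/512
v(BRBRRRRBBRR) = { 0; 1/2; 33/64; 67/128 | 269/512; 135/256; 17/32; 9/16; 5/8; 3/4; 1 } ⇒ 537/1024
v(BRBRRRRBBRRB) = { 0; 1/2; 33/64; 67/128; 537/1024 | 269/512; 135/256; 17/32; 9/16; 5/8; 3/4; 1 } ⇒ 1075/2048
v(BRBRRRRBBRRBB) = { 0; 1/2; 33/64; 67/128; 537/1024; 1075/2048 | 269/512; 135/256; 17/32; 9/16; 5/8; 3/4; 1 } ⇒ 2151/4096
v(BRBRRRRBBRRBBB) = { 0; 1/2; 33/64; 67/128; 537/1024; 1075/2048; 2151/4096 | 269/512; 135/256; 17/32; 9/16; 5/8; 3/4; 1 } ⇒ 4303/8192
v(BRBRRRRBBRRBBBR) = { 0; 1/2; 33/64; 67/128; 537/1024; 1075/2048; 2151/4096 | 4303/8192; 269/512; 135/256; 17/32; 9/16; 5/8; 3/4; 1 } ⇒ 8605/16384

8605/16384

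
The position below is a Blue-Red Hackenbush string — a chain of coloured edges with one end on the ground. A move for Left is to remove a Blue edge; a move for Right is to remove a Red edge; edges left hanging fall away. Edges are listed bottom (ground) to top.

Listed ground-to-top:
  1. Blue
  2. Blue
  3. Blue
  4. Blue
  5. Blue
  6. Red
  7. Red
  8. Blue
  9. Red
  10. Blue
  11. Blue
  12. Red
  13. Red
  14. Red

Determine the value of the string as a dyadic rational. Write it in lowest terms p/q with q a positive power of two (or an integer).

2225/512

Prefix values for Blue Blue Blue Blue Blue Red Red Blue Red Blue Blue Red Red Red via {L|R} + simplicity:
1 of 14 · B · max L 0 · min R +∞ — 1
2 of 14 · BB · max L 1 · min R +∞ — 2
3 of 14 · BBB · max L 2 · min R +∞ — 3
4 of 14 · BBBB · max L 3 · min R +∞ — 4
5 of 14 · BBBBB · max L 4 · min R +∞ — 5
6 of 14 · BBBBBR · max L 4 · min R 5 — 9/2
7 of 14 · BBBBBRR · max L 4 · min R 9/2 — 17/4
8 of 14 · BBBBBRRB · max L 17/4 · min R 9/2 — 35/8
9 of 14 · BBBBBRRBR · max L 17/4 · min R 35/8 — 69/16
10 of 14 · BBBBBRRBRB · max L 69/16 · min R 35/8 — 139/32
11 of 14 · BBBBBRRBRBB · max L 139/32 · min R 35/8 — 279/64
12 of 14 · BBBBBRRBRBBR · max L 139/32 · min R 279/64 — 557/128
13 of 14 · BBBBBRRBRBBRR · max L 139/32 · min R 557/128 — 1113/256
14 of 14 · BBBBBRRBRBBRRR · max L 139/32 · min R 1113/256 — 2225/512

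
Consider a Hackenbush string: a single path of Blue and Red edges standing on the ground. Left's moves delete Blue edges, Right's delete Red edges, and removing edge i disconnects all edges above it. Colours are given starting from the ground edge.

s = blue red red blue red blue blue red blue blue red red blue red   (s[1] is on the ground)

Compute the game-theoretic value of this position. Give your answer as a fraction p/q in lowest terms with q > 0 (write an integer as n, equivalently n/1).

2917/8192

Prefix values for blue red red blue red blue blue red blue blue red red blue red via {L|R} + simplicity:
b: Left { 0 }, Right { ∅ } so simplest 1
br: Left { 0 }, Right { 1 } so simplest 1/2
brr: Left { 0 }, Right { 1/2; 1 } so simplest 1/4
brrb: Left { 0; 1/4 }, Right { 1/2; 1 } so simplest 3/8
brrbr: Left { 0; 1/4 }, Right { 3/8; 1/2; 1 } so simplest 5/16
brrbrb: Left { 0; 1/4; 5/16 }, Right { 3/8; 1/2; 1 } so simplest 11/32
brrbrbb: Left { 0; 1/4; 5/16; 11/32 }, Right { 3/8; 1/2; 1 } so simplest 23/64
brrbrbbr: Left { 0; 1/4; 5/16; 11/32 }, Right { 23/64; 3/8; 1/2; 1 } so simplest 45/128
brrbrbbrb: Left { 0; 1/4; 5/16; 11/32; 45/128 }, Right { 23/64; 3/8; 1/2; 1 } so simplest 91/256
brrbrbbrbb: Left { 0; 1/4; 5/16; 11/32; 45/128; 91/256 }, Right { 23/64; 3/8; 1/2; 1 } so simplest 183/512
brrbrbbrbbr: Left { 0; 1/4; 5/16; 11/32; 45/128; 91/256 }, Right { 183/512; 23/64; 3/8; 1/2; 1 } so simplest 365/1024
brrbrbbrbbrr: Left { 0; 1/4; 5/16; 11/32; 45/128; 91/256 }, Right { 365/1024; 183/512; 23/64; 3/8; 1/2; 1 } so simplest 729/2048
brrbrbbrbbrrb: Left { 0; 1/4; 5/16; 11/32; 45/128; 91/256; 729/2048 }, Right { 365/1024; 183/512; 23/64; 3/8; 1/2; 1 } so simplest 1459/4096
brrbrbbrbbrrbr: Left { 0; 1/4; 5/16; 11/32; 45/128; 91/256; 729/2048 }, Right { 1459/4096; 365/1024; 183/512; 23/64; 3/8; 1/2; 1 } so simplest 2917/8192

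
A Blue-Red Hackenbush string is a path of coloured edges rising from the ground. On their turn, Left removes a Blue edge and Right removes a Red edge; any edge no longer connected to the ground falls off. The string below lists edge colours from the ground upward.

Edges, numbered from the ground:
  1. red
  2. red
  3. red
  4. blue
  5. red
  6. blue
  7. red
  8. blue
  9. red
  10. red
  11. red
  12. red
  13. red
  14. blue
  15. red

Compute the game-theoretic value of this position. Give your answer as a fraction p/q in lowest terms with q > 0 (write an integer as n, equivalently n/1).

v(r) = { (no moves) | 0 } → -1
v(rr) = { (no moves) | -1,0 } → -2
v(rrr) = { (no moves) | -2,-1,0 } → -3
v(rrrb) = { -3 | -2,-1,0 } → -5/2
v(rrrbr) = { -3 | -5/2,-2,-1,0 } → -11/4
v(rrrbrb) = { -3,-11/4 | -5/2,-2,-1,0 } → -21/8
v(rrrbrbr) = { -3,-11/4 | -21/8,-5/2,-2,-1,0 } → -43/16
v(rrrbrbrb) = { -3,-11/4,-43/16 | -21/8,-5/2,-2,-1,0 } → -85/32
v(rrrbrbrbr) = { -3,-11/4,-43/16 | -85/32,-21/8,-5/2,-2,-1,0 } → -171/64
v(rrrbrbrbrr) = { -3,-11/4,-43/16 | -171/64,-85/32,-21/8,-5/2,-2,-1,0 } → -343/128
v(rrrbrbrbrrr) = { -3,-11/4,-43/16 | -343/128,-171/64,-85/32,-21/8,-5/2,-2,-1,0 } → -687/256
v(rrrbrbrbrrrr) = { -3,-11/4,-43/16 | -687/256,-343/128,-171/64,-85/32,-21/8,-5/2,-2,-1,0 } → -1375/512
v(rrrbrbrbrrrrr) = { -3,-11/4,-43/16 | -1375/512,-687/256,-343/128,-171/64,-85/32,-21/8,-5/2,-2,-1,0 } → -2751/1024
v(rrrbrbrbrrrrrb) = { -3,-11/4,-43/16,-2751/1024 | -1375/512,-687/256,-343/128,-171/64,-85/32,-21/8,-5/2,-2,-1,0 } → -5501/2048
v(rrrbrbrbrrrrrbr) = { -3,-11/4,-43/16,-2751/1024 | -5501/2048,-1375/512,-687/256,-343/128,-171/64,-85/32,-21/8,-5/2,-2,-1,0 } → -11003/4096

-11003/4096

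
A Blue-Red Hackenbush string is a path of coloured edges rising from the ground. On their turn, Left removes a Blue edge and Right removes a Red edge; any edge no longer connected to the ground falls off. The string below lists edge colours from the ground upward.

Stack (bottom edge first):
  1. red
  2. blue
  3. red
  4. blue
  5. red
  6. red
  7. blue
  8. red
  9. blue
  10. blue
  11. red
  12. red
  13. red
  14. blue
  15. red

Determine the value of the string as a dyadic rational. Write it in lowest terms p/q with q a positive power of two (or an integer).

edge 1 of 15 (red): { (no moves) | 0 } so -1
edge 2 of 15 (blue): { -1 | 0 } so -1/2
edge 3 of 15 (red): { -1 | -1/2, 0 } so -3/4
edge 4 of 15 (blue): { -1, -3/4 | -1/2, 0 } so -5/8
edge 5 of 15 (red): { -1, -3/4 | -5/8, -1/2, 0 } so -11/16
edge 6 of 15 (red): { -1, -3/4 | -11/16, -5/8, -1/2, 0 } so -23/32
edge 7 of 15 (blue): { -1, -3/4, -23/32 | -11/16, -5/8, -1/2, 0 } so -45/64
edge 8 of 15 (red): { -1, -3/4, -23/32 | -45/64, -11/16, -5/8, -1/2, 0 } so -91/128
edge 9 of 15 (blue): { -1, -3/4, -23/32, -91/128 | -45/64, -11/16, -5/8, -1/2, 0 } so -181/256
edge 10 of 15 (blue): { -1, -3/4, -23/32, -91/128, -181/256 | -45/64, -11/16, -5/8, -1/2, 0 } so -361/512
edge 11 of 15 (red): { -1, -3/4, -23/32, -91/128, -181/256 | -361/512, -45/64, -11/16, -5/8, -1/2, 0 } so -723/1024
edge 12 of 15 (red): { -1, -3/4, -23/32, -91/128, -181/256 | -723/1024, -361/512, -45/64, -11/16, -5/8, -1/2, 0 } so -1447/2048
edge 13 of 15 (red): { -1, -3/4, -23/32, -91/128, -181/256 | -1447/2048, -723/1024, -361/512, -45/64, -11/16, -5/8, -1/2, 0 } so -2895/4096
edge 14 of 15 (blue): { -1, -3/4, -23/32, -91/128, -181/256, -2895/4096 | -1447/2048, -723/1024, -361/512, -45/64, -11/16, -5/8, -1/2, 0 } so -5789/8192
edge 15 of 15 (red): { -1, -3/4, -23/32, -91/128, -181/256, -2895/4096 | -5789/8192, -1447/2048, -723/1024, -361/512, -45/64, -11/16, -5/8, -1/2, 0 } so -11579/16384

-11579/16384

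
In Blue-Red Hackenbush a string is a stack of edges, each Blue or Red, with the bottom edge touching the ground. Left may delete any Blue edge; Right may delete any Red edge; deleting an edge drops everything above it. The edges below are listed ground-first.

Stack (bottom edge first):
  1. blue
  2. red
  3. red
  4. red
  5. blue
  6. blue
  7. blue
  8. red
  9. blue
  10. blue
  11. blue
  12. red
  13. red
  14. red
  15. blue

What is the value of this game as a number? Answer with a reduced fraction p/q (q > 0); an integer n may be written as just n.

step 1: add blue to get b; options L={ 0 } R={ none } → 1
step 2: add red to get br; options L={ 0 } R={ 1 } → 1/2
step 3: add red to get brr; options L={ 0 } R={ 1/2, 1 } → 1/4
step 4: add red to get brrr; options L={ 0 } R={ 1/4, 1/2, 1 } → 1/8
step 5: add blue to get brrrb; options L={ 0, 1/8 } R={ 1/4, 1/2, 1 } → 3/16
step 6: add blue to get brrrbb; options L={ 0, 1/8, 3/16 } R={ 1/4, 1/2, 1 } → 7/32
step 7: add blue to get brrrbbb; options L={ 0, 1/8, 3/16, 7/32 } R={ 1/4, 1/2, 1 } → 15/64
step 8: add red to get brrrbbbr; options L={ 0, 1/8, 3/16, 7/32 } R={ 15/64, 1/4, 1/2, 1 } → 29/128
step 9: add blue to get brrrbbbrb; options L={ 0, 1/8, 3/16, 7/32, 29/128 } R={ 15/64, 1/4, 1/2, 1 } → 59/256
step 10: add blue to get brrrbbbrbb; options L={ 0, 1/8, 3/16, 7/32, 29/128, 59/256 } R={ 15/64, 1/4, 1/2, 1 } → 119/512
step 11: add blue to get brrrbbbrbbb; options L={ 0, 1/8, 3/16, 7/32, 29/128, 59/256, 119/512 } R={ 15/64, 1/4, 1/2, 1 } → 239/1024
step 12: add red to get brrrbbbrbbbr; options L={ 0, 1/8, 3/16, 7/32, 29/128, 59/256, 119/512 } R={ 239/1024, 15/64, 1/4, 1/2, 1 } → 477/2048
step 13: add red to get brrrbbbrbbbrr; options L={ 0, 1/8, 3/16, 7/32, 29/128, 59/256, 119/512 } R={ 477/2048, 239/1024, 15/64, 1/4, 1/2, 1 } → 953/4096
step 14: add red to get brrrbbbrbbbrrr; options L={ 0, 1/8, 3/16, 7/32, 29/128, 59/256, 119/512 } R={ 953/4096, 477/2048, 239/1024, 15/64, 1/4, 1/2, 1 } → 1905/8192
step 15: add blue to get brrrbbbrbbbrrrb; options L={ 0, 1/8, 3/16, 7/32, 29/128, 59/256, 119/512, 1905/8192 } R={ 953/4096, 477/2048, 239/1024, 15/64, 1/4, 1/2, 1 } → 3811/16384

3811/16384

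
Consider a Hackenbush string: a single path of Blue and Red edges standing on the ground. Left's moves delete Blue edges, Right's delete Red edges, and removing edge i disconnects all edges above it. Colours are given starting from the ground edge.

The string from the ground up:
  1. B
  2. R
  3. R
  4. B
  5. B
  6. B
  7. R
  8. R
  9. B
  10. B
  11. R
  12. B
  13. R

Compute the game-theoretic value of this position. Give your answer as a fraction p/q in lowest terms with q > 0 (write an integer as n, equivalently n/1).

1845/4096

Recurse on prefixes of the 13-edge string B R R B B B R R B B R B R:
B: Left { 0 }, Right { ∅ } gives simplest 1
BR: Left { 0 }, Right { 1 } gives simplest 1/2
BRR: Left { 0 }, Right { 1/2, 1 } gives simplest 1/4
BRRB: Left { 0, 1/4 }, Right { 1/2, 1 } gives simplest 3/8
BRRBB: Left { 0, 1/4, 3/8 }, Right { 1/2, 1 } gives simplest 7/16
BRRBBB: Left { 0, 1/4, 3/8, 7/16 }, Right { 1/2, 1 } gives simplest 15/32
BRRBBBR: Left { 0, 1/4, 3/8, 7/16 }, Right { 15/32, 1/2, 1 } gives simplest 29/64
BRRBBBRR: Left { 0, 1/4, 3/8, 7/16 }, Right { 29/64, 15/32, 1/2, 1 } gives simplest 57/128
BRRBBBRRB: Left { 0, 1/4, 3/8, 7/16, 57/128 }, Right { 29/64, 15/32, 1/2, 1 } gives simplest 115/256
BRRBBBRRBB: Left { 0, 1/4, 3/8, 7/16, 57/128, 115/256 }, Right { 29/64, 15/32, 1/2, 1 } gives simplest 231/512
BRRBBBRRBBR: Left { 0, 1/4, 3/8, 7/16, 57/128, 115/256 }, Right { 231/512, 29/64, 15/32, 1/2, 1 } gives simplest 461/1024
BRRBBBRRBBRB: Left { 0, 1/4, 3/8, 7/16, 57/128, 115/256, 461/1024 }, Right { 231/512, 29/64, 15/32, 1/2, 1 } gives simplest 923/2048
BRRBBBRRBBRBR: Left { 0, 1/4, 3/8, 7/16, 57/128, 115/256, 461/1024 }, Right { 923/2048, 231/512, 29/64, 15/32, 1/2, 1 } gives simplest 1845/4096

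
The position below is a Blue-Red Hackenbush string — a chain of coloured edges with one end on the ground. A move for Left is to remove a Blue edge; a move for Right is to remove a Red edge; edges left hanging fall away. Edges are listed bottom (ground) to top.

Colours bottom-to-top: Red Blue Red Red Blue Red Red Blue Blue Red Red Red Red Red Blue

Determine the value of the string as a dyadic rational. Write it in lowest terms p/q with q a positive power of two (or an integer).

-13949/16384

Build val(s[:k]) for k = 1..15, string s = Red Blue Red Red Blue Red Red Blue Blue Red Red Red Red Red Blue.
step 1: add Red to get R; options L={ · } R={ 0 } → -1
step 2: add Blue to get RB; options L={ -1 } R={ 0 } → -1/2
step 3: add Red to get RBR; options L={ -1 } R={ -1/2,0 } → -3/4
step 4: add Red to get RBRR; options L={ -1 } R={ -3/4,-1/2,0 } → -7/8
step 5: add Blue to get RBRRB; options L={ -1,-7/8 } R={ -3/4,-1/2,0 } → -13/16
step 6: add Red to get RBRRBR; options L={ -1,-7/8 } R={ -13/16,-3/4,-1/2,0 } → -27/32
step 7: add Red to get RBRRBRR; options L={ -1,-7/8 } R={ -27/32,-13/16,-3/4,-1/2,0 } → -55/64
step 8: add Blue to get RBRRBRRB; options L={ -1,-7/8,-55/64 } R={ -27/32,-13/16,-3/4,-1/2,0 } → -109/128
step 9: add Blue to get RBRRBRRBB; options L={ -1,-7/8,-55/64,-109/128 } R={ -27/32,-13/16,-3/4,-1/2,0 } → -217/256
step 10: add Red to get RBRRBRRBBR; options L={ -1,-7/8,-55/64,-109/128 } R={ -217/256,-27/32,-13/16,-3/4,-1/2,0 } → -435/512
step 11: add Red to get RBRRBRRBBRR; options L={ -1,-7/8,-55/64,-109/128 } R={ -435/512,-217/256,-27/32,-13/16,-3/4,-1/2,0 } → -871/1024
step 12: add Red to get RBRRBRRBBRRR; options L={ -1,-7/8,-55/64,-109/128 } R={ -871/1024,-435/512,-217/256,-27/32,-13/16,-3/4,-1/2,0 } → -1743/2048
step 13: add Red to get RBRRBRRBBRRRR; options L={ -1,-7/8,-55/64,-109/128 } R={ -1743/2048,-871/1024,-435/512,-217/256,-27/32,-13/16,-3/4,-1/2,0 } → -3487/4096
step 14: add Red to get RBRRBRRBBRRRRR; options L={ -1,-7/8,-55/64,-109/128 } R={ -3487/4096,-1743/2048,-871/1024,-435/512,-217/256,-27/32,-13/16,-3/4,-1/2,0 } → -6975/8192
step 15: add Blue to get RBRRBRRBBRRRRRB; options L={ -1,-7/8,-55/64,-109/128,-6975/8192 } R={ -3487/4096,-1743/2048,-871/1024,-435/512,-217/256,-27/32,-13/16,-3/4,-1/2,0 } → -13949/16384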